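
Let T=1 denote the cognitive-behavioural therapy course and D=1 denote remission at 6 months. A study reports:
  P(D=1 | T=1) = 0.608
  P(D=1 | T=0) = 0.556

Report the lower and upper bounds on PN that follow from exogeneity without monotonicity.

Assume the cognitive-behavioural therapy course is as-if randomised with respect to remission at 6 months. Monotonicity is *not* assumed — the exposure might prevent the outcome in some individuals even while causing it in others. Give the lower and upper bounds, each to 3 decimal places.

Let p₁ = 0.608, p₀ = 0.556.
Under exogeneity alone the bounds on PN are max{0,(p₁−p₀)/p₁} ≤ PN ≤ min{1,(1−p₀)/p₁}.
  lower = (p₁ − p₀)/p₁ = 0.052 / 0.608 ≈ 0.0855
  upper = min{1, (1 − p₀)/p₁} = 0.444 / 0.608 ≈ 0.7303

0.086 ≤ PN ≤ 0.730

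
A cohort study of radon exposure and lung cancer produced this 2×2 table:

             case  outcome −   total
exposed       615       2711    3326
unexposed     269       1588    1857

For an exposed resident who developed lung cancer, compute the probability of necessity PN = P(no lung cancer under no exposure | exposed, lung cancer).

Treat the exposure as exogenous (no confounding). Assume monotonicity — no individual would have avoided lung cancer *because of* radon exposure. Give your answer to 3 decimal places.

PN ≈ 0.217

p₁ = P(outcome | exposed) = 615/3326 = 0.18491
p₀ = P(outcome | unexposed) = 269/1857 = 0.14486
Under exogeneity and monotonicity, PN = (p₁ − p₀) / p₁.
PN = (0.18491 − 0.14486) / 0.18491 = 0.040049 / 0.18491 ≈ 0.2166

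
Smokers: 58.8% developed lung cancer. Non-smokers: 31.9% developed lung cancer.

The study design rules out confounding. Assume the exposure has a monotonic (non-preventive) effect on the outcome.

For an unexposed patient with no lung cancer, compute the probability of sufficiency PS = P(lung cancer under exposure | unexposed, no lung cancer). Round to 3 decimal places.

p₁ = 0.588, p₀ = 0.319.
Under exogeneity and monotonicity, PS = (p₁ − p₀) / (1 − p₀).
PS = (0.588 − 0.319) / (1 − 0.319) = 0.269 / 0.681 ≈ 0.3950

PS ≈ 0.395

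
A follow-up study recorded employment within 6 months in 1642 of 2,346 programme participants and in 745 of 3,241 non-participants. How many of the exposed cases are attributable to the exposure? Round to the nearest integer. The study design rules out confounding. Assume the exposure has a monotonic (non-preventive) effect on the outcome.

about 1103 cases

p₁ = P(outcome | exposed) = 1642/2346 = 0.69991
p₀ = P(outcome | unexposed) = 745/3241 = 0.22987
PN = (p₁ − p₀)/p₁ = (0.69991 − 0.22987) / 0.69991 ≈ 0.67158.
Attributable cases ≈ PN × (exposed cases) = 0.67158 × 1642 ≈ 1102.73.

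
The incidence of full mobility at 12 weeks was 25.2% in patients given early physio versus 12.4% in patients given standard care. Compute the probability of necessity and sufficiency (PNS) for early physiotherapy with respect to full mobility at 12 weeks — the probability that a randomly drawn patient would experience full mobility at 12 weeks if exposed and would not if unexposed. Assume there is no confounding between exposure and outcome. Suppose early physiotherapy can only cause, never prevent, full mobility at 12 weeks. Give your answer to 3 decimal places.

p₁ = 0.252, p₀ = 0.124.
Under exogeneity and monotonicity, PNS = p₁ − p₀.
PNS = 0.252 − 0.124 = 0.128

PNS ≈ 0.128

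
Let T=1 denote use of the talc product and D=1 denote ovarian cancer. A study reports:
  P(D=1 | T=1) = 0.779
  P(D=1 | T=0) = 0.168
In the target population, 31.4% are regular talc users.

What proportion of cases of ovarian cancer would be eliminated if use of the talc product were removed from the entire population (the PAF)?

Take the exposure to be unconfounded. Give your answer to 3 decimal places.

PAF ≈ 0.533

Let p₁ = 0.779, p₀ = 0.168.
Overall risk P(Y=1) = π·p₁ + (1−π)·p₀ = 0.314×0.779 + 0.686×0.168 = 0.35985.
Under exogeneity, PAF = [P(Y=1) − p₀] / P(Y=1).
PAF = (0.35985 − 0.168) / 0.35985 ≈ 0.5331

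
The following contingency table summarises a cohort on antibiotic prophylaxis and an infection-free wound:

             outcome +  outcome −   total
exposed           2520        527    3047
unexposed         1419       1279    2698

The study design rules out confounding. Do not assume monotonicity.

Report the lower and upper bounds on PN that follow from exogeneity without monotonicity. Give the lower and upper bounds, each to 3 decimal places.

p₁ = P(outcome | exposed) = 2520/3047 = 0.82704
p₀ = P(outcome | unexposed) = 1419/2698 = 0.52595
Under exogeneity alone the bounds on PN are max{0,(p₁−p₀)/p₁} ≤ PN ≤ min{1,(1−p₀)/p₁}.
  lower = (p₁ − p₀)/p₁ = 0.3011 / 0.82704 ≈ 0.3641
  upper = min{1, (1 − p₀)/p₁} = 0.47405 / 0.82704 ≈ 0.5732

0.364 ≤ PN ≤ 0.573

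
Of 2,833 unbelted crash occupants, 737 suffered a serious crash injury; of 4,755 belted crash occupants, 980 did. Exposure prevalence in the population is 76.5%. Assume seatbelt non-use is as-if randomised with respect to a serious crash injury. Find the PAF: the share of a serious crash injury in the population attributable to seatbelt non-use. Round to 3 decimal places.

p₁ = P(outcome | exposed) = 737/2833 = 0.26015
p₀ = P(outcome | unexposed) = 980/4755 = 0.2061
Overall risk P(Y=1) = π·p₁ + (1−π)·p₀ = 0.765×0.26015 + 0.235×0.2061 = 0.24745.
Under exogeneity, PAF = [P(Y=1) − p₀] / P(Y=1).
PAF = (0.24745 − 0.2061) / 0.24745 ≈ 0.1671

PAF ≈ 0.167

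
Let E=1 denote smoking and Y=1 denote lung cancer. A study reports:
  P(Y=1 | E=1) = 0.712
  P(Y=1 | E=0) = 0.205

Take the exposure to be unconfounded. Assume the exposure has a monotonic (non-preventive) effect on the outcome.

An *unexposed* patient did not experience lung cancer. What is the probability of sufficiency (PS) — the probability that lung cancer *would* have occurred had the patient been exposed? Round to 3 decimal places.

Let p₁ = 0.712, p₀ = 0.205.
Under exogeneity and monotonicity, PS = (p₁ − p₀) / (1 − p₀).
PS = (0.712 − 0.205) / (1 − 0.205) = 0.507 / 0.795 ≈ 0.6377

PS ≈ 0.638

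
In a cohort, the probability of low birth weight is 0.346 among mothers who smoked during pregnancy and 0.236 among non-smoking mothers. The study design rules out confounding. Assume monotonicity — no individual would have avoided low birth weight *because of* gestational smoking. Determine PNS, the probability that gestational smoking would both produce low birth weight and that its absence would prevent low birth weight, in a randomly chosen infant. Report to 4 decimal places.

Let p₁ = 0.346, p₀ = 0.236.
Under exogeneity and monotonicity, PNS = p₁ − p₀.
PNS = 0.346 − 0.236 = 0.11

PNS ≈ 0.1100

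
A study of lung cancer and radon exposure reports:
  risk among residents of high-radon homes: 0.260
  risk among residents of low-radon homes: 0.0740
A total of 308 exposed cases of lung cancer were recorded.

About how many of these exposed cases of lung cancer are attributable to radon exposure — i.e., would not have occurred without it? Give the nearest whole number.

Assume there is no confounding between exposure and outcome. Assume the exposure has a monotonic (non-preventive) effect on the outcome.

about 220 cases

Let p₁ = 0.26, p₀ = 0.074.
PN = (p₁ − p₀)/p₁ = (0.26 − 0.074) / 0.26 ≈ 0.71538.
Attributable cases ≈ PN × (exposed cases) = 0.71538 × 308 ≈ 220.34.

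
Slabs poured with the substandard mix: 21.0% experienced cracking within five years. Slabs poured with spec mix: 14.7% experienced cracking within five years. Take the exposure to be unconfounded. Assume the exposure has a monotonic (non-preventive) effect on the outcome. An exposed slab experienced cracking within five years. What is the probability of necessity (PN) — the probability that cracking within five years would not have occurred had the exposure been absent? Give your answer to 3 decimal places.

p₁ = 0.21, p₀ = 0.147.
Under exogeneity and monotonicity, PN = (p₁ − p₀) / p₁.
PN = (0.21 − 0.147) / 0.21 = 0.063 / 0.21 ≈ 0.3000

PN ≈ 0.300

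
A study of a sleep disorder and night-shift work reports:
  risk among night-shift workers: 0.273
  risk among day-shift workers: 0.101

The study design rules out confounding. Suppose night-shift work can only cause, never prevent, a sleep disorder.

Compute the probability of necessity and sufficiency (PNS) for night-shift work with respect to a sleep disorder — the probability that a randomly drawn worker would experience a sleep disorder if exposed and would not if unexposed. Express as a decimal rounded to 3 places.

Let p₁ = 0.273, p₀ = 0.101.
Under exogeneity and monotonicity, PNS = p₁ − p₀.
PNS = 0.273 − 0.101 = 0.172

PNS ≈ 0.172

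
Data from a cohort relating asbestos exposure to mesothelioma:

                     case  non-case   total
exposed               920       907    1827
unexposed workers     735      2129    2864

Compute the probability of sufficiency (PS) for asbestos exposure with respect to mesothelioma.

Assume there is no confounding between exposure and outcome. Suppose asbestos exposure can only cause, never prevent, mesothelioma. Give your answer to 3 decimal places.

PS ≈ 0.332

p₁ = P(outcome | exposed) = 920/1827 = 0.50356
p₀ = P(outcome | unexposed) = 735/2864 = 0.25663
Under exogeneity and monotonicity, PS = (p₁ − p₀) / (1 − p₀).
PS = (0.50356 − 0.25663) / (1 − 0.25663) = 0.24692 / 0.74337 ≈ 0.3322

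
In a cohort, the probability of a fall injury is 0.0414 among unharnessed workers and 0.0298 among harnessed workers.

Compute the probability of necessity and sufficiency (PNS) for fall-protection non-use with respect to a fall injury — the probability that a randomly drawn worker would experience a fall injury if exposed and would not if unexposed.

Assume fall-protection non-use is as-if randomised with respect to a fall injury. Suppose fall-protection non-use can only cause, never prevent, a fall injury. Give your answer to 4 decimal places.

Let p₁ = 0.0414, p₀ = 0.0298.
Under exogeneity and monotonicity, PNS = p₁ − p₀.
PNS = 0.0414 − 0.0298 = 0.0116

PNS ≈ 0.0116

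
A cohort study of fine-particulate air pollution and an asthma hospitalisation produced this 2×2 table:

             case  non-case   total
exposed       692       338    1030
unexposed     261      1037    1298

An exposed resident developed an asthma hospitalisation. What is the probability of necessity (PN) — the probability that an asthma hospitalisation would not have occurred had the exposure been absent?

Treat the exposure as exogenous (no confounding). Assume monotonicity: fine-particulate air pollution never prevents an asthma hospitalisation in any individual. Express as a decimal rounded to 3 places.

p₁ = P(outcome | exposed) = 692/1030 = 0.67184
p₀ = P(outcome | unexposed) = 261/1298 = 0.20108
Under exogeneity and monotonicity, PN = (p₁ − p₀)/p₁.
PN = (0.67184 − 0.20108) / 0.67184 ≈ 0.7007

PN ≈ 0.701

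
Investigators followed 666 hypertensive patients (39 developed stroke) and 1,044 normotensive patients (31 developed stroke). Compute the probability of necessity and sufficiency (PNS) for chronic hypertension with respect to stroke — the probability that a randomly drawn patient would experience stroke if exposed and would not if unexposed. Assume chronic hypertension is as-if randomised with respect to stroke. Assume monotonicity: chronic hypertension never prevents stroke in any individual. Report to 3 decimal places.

PNS ≈ 0.029

p₁ = P(outcome | exposed) = 39/666 = 0.058559
p₀ = P(outcome | unexposed) = 31/1044 = 0.029693
Under exogeneity and monotonicity, PNS = p₁ − p₀.
PNS = 0.058559 − 0.029693 = 0.028865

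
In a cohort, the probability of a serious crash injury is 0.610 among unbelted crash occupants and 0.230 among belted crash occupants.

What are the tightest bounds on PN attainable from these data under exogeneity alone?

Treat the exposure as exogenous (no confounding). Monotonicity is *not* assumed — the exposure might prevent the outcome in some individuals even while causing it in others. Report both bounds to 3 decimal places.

0.623 ≤ PN ≤ 1.000

Let p₁ = 0.61, p₀ = 0.23.
Under exogeneity alone the bounds on PN are max{0,(p₁−p₀)/p₁} ≤ PN ≤ min{1,(1−p₀)/p₁}.
  lower = (p₁ − p₀)/p₁ = 0.38 / 0.61 ≈ 0.6230
  upper = min{1, (1 − p₀)/p₁} = 0.77 / 0.61 ≈ 1.2623 → capped at 1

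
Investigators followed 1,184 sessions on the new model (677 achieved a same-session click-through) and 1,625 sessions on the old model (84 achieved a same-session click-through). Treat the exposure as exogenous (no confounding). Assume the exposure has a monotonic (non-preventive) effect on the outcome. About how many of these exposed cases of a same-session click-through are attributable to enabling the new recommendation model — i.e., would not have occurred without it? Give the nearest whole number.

p₁ = P(outcome | exposed) = 677/1184 = 0.57179
p₀ = P(outcome | unexposed) = 84/1625 = 0.051692
PN = (p₁ − p₀)/p₁ = (0.57179 − 0.051692) / 0.57179 ≈ 0.90960.
Attributable cases ≈ PN × (exposed cases) = 0.90960 × 677 ≈ 615.80.

about 616 cases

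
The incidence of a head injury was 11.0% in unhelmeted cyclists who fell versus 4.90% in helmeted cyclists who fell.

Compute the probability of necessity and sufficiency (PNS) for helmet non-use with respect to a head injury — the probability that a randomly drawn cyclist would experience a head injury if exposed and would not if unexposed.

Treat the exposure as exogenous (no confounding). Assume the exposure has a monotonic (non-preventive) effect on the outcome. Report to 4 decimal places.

p₁ = 0.11, p₀ = 0.049.
Under exogeneity and monotonicity, PNS = p₁ − p₀.
PNS = 0.11 − 0.049 = 0.061

PNS ≈ 0.0610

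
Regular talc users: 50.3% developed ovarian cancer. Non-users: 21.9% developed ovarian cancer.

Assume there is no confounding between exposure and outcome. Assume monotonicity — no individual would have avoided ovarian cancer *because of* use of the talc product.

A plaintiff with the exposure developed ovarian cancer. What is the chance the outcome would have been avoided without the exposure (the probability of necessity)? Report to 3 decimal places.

p₁ = 0.503, p₀ = 0.219.
Under exogeneity and monotonicity, PN = (p₁ − p₀) / p₁.
PN = (0.503 − 0.219) / 0.503 = 0.284 / 0.503 ≈ 0.5646

PN ≈ 0.565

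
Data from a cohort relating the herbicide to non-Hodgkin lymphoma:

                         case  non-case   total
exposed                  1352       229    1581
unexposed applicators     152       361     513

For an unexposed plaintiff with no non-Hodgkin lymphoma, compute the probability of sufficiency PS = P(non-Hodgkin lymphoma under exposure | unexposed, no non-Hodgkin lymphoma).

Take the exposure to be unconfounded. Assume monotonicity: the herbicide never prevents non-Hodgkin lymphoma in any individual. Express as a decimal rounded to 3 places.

p₁ = P(outcome | exposed) = 1352/1581 = 0.85515
p₀ = P(outcome | unexposed) = 152/513 = 0.2963
Under exogeneity and monotonicity, PS = (p₁ − p₀) / (1 − p₀).
PS = (0.85515 − 0.2963) / (1 − 0.2963) = 0.55886 / 0.7037 ≈ 0.7942

PS ≈ 0.794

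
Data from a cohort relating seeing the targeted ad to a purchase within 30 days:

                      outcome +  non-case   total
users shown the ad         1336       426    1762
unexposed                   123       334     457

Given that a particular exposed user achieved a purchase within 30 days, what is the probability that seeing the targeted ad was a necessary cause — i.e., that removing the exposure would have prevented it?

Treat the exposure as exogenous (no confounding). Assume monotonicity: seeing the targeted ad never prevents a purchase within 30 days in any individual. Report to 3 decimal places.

p₁ = P(outcome | exposed) = 1336/1762 = 0.75823
p₀ = P(outcome | unexposed) = 123/457 = 0.26915
Under exogeneity and monotonicity, PN = (p₁ − p₀) / p₁.
PN = (0.75823 − 0.26915) / 0.75823 = 0.48908 / 0.75823 ≈ 0.6450

PN ≈ 0.645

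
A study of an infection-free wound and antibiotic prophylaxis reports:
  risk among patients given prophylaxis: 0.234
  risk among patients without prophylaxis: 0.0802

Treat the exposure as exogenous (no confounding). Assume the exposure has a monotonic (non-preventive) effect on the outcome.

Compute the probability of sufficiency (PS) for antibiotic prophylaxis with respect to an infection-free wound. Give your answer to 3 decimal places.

PS ≈ 0.167

Let p₁ = 0.234, p₀ = 0.0802.
Under exogeneity and monotonicity, PS = (p₁ − p₀) / (1 − p₀).
PS = (0.234 − 0.0802) / (1 − 0.0802) = 0.1538 / 0.9198 ≈ 0.1672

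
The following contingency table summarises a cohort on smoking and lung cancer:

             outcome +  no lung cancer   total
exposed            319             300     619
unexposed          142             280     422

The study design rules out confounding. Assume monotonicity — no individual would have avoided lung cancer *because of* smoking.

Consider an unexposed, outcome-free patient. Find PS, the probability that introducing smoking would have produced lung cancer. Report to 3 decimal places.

PS ≈ 0.270

p₁ = P(outcome | exposed) = 319/619 = 0.51535
p₀ = P(outcome | unexposed) = 142/422 = 0.33649
Under exogeneity and monotonicity, PS = (p₁ − p₀) / (1 − p₀).
PS = (0.51535 − 0.33649) / (1 − 0.33649) = 0.17885 / 0.66351 ≈ 0.2696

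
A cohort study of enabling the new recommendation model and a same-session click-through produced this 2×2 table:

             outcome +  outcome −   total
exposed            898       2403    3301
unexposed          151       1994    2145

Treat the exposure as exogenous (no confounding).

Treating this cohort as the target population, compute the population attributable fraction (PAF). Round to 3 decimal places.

p₁ = P(outcome | exposed) = 898/3301 = 0.27204
p₀ = P(outcome | unexposed) = 151/2145 = 0.070396
Exposure prevalence π = 3301/5446 = 0.60613; overall risk P(Y=1) = 0.19262.
Under exogeneity, PAF = [P(Y=1) − p₀]/P(Y=1).
PAF = (0.19262 − 0.070396) / 0.19262 ≈ 0.6345

PAF ≈ 0.635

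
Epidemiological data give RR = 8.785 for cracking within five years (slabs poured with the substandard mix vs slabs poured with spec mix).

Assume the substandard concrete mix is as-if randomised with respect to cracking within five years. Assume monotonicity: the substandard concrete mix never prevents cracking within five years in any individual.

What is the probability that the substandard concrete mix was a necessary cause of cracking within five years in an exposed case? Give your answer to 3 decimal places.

PN ≈ 0.886

Under exogeneity and monotonicity, PN = (RR − 1) / RR = 1 − 1/RR.
PN = (8.785 − 1) / 8.785 = 7.785 / 8.785 ≈ 0.8862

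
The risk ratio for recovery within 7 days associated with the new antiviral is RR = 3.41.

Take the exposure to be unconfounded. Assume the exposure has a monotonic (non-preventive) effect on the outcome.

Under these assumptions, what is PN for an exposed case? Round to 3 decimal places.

PN ≈ 0.707

Under exogeneity and monotonicity, PN = (RR − 1) / RR = 1 − 1/RR.
PN = (3.41 − 1) / 3.41 = 2.41 / 3.41 ≈ 0.7067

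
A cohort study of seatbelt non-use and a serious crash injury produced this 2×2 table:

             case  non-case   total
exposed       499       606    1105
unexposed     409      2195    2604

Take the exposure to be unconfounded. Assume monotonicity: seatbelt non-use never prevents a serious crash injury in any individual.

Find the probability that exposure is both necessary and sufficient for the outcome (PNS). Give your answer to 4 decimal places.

p₁ = P(outcome | exposed) = 499/1105 = 0.45158
p₀ = P(outcome | unexposed) = 409/2604 = 0.15707
Under exogeneity and monotonicity, PNS = p₁ − p₀.
PNS = 0.45158 − 0.15707 = 0.29452

PNS ≈ 0.2945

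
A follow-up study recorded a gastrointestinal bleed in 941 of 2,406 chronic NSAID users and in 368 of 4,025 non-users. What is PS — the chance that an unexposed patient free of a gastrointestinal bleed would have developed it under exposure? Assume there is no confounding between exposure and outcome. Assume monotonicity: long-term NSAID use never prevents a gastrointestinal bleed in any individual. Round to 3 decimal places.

PS ≈ 0.330

p₁ = P(outcome | exposed) = 941/2406 = 0.39111
p₀ = P(outcome | unexposed) = 368/4025 = 0.091429
Under exogeneity and monotonicity, PS = (p₁ − p₀) / (1 − p₀).
PS = (0.39111 − 0.091429) / (1 − 0.091429) = 0.29968 / 0.90857 ≈ 0.3298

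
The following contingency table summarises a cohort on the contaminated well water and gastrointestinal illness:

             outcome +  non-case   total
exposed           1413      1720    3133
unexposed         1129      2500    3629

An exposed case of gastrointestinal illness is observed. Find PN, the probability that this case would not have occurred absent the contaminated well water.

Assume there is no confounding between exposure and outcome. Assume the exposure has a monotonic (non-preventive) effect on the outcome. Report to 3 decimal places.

p₁ = P(outcome | exposed) = 1413/3133 = 0.45101
p₀ = P(outcome | unexposed) = 1129/3629 = 0.3111
Under exogeneity and monotonicity, PN = (p₁ − p₀)/p₁.
PN = (0.45101 − 0.3111) / 0.45101 ≈ 0.3102

PN ≈ 0.310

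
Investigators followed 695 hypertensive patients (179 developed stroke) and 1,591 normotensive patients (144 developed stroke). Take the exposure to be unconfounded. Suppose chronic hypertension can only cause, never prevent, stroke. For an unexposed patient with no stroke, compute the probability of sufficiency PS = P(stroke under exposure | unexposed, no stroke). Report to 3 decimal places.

p₁ = P(outcome | exposed) = 179/695 = 0.25755
p₀ = P(outcome | unexposed) = 144/1591 = 0.090509
Under exogeneity and monotonicity, PS = (p₁ − p₀) / (1 − p₀).
PS = (0.25755 − 0.090509) / (1 − 0.090509) = 0.16704 / 0.90949 ≈ 0.1837

PS ≈ 0.184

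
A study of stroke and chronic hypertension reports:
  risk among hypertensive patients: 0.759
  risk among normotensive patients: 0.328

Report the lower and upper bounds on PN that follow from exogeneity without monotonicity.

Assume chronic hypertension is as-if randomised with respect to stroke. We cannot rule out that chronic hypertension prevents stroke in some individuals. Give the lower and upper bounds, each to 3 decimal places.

0.568 ≤ PN ≤ 0.885

Let p₁ = 0.759, p₀ = 0.328.
Under exogeneity alone the bounds on PN are max{0,(p₁−p₀)/p₁} ≤ PN ≤ min{1,(1−p₀)/p₁}.
  lower = (p₁ − p₀)/p₁ = 0.431 / 0.759 ≈ 0.5679
  upper = min{1, (1 − p₀)/p₁} = 0.672 / 0.759 ≈ 0.8854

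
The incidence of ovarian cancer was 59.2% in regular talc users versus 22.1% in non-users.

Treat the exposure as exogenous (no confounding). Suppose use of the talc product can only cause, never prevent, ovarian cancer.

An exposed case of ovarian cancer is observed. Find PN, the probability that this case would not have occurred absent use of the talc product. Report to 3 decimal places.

PN ≈ 0.627

p₁ = 0.592, p₀ = 0.221.
Under exogeneity and monotonicity, PN = (p₁ − p₀) / p₁.
PN = (0.592 − 0.221) / 0.592 = 0.371 / 0.592 ≈ 0.6267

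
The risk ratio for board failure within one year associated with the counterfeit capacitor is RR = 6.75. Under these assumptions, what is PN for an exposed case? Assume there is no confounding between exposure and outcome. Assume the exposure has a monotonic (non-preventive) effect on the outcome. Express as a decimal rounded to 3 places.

Under exogeneity and monotonicity, PN = (RR − 1) / RR = 1 − 1/RR.
PN = (6.75 − 1) / 6.75 = 5.75 / 6.75 ≈ 0.8519

PN ≈ 0.852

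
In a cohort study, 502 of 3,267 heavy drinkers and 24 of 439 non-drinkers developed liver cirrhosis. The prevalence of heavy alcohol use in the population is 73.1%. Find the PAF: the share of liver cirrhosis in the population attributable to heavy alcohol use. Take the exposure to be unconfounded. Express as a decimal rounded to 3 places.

PAF ≈ 0.570

p₁ = P(outcome | exposed) = 502/3267 = 0.15366
p₀ = P(outcome | unexposed) = 24/439 = 0.05467
Overall risk P(Y=1) = π·p₁ + (1−π)·p₀ = 0.731×0.15366 + 0.269×0.05467 = 0.12703.
Under exogeneity, PAF = [P(Y=1) − p₀] / P(Y=1).
PAF = (0.12703 − 0.05467) / 0.12703 ≈ 0.5696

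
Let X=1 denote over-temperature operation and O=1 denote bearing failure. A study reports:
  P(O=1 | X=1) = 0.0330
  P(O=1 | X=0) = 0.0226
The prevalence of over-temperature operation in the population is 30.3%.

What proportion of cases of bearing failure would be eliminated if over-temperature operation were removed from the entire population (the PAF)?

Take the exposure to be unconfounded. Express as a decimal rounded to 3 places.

Let p₁ = 0.033, p₀ = 0.0226.
Overall risk P(Y=1) = π·p₁ + (1−π)·p₀ = 0.303×0.033 + 0.697×0.0226 = 0.025751.
Under exogeneity, PAF = [P(Y=1) − p₀] / P(Y=1).
PAF = (0.025751 − 0.0226) / 0.025751 ≈ 0.1224

PAF ≈ 0.122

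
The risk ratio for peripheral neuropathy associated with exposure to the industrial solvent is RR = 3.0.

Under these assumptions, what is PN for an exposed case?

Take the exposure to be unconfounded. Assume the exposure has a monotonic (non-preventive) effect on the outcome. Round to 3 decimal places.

PN ≈ 0.667

Under exogeneity and monotonicity, PN = (RR − 1) / RR = 1 − 1/RR.
PN = (3.0 − 1) / 3.0 = 2 / 3.0 ≈ 0.6667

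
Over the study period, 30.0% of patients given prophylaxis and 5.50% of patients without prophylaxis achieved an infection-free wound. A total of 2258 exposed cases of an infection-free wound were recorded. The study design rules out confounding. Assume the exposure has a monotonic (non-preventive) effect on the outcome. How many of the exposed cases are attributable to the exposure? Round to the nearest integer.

about 1844 cases

p₁ = 0.3, p₀ = 0.055.
PN = (p₁ − p₀)/p₁ = (0.3 − 0.055) / 0.3 ≈ 0.81667.
Attributable cases ≈ PN × (exposed cases) = 0.81667 × 2258 ≈ 1844.03.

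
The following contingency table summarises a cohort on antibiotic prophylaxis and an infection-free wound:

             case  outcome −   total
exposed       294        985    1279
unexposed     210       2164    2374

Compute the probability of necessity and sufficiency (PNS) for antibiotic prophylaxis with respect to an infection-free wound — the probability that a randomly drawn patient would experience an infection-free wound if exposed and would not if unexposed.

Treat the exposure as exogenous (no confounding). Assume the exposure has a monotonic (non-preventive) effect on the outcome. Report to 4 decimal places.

PNS ≈ 0.1414

p₁ = P(outcome | exposed) = 294/1279 = 0.22987
p₀ = P(outcome | unexposed) = 210/2374 = 0.088458
Under exogeneity and monotonicity, PNS = p₁ − p₀.
PNS = 0.22987 − 0.088458 = 0.14141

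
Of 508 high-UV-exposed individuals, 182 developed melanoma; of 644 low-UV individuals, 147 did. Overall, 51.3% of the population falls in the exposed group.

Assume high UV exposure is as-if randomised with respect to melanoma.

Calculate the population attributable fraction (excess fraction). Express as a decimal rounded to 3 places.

p₁ = P(outcome | exposed) = 182/508 = 0.35827
p₀ = P(outcome | unexposed) = 147/644 = 0.22826
Overall risk P(Y=1) = π·p₁ + (1−π)·p₀ = 0.513×0.35827 + 0.487×0.22826 = 0.29495.
Under exogeneity, PAF = [P(Y=1) − p₀] / P(Y=1).
PAF = (0.29495 − 0.22826) / 0.29495 ≈ 0.2261

PAF ≈ 0.226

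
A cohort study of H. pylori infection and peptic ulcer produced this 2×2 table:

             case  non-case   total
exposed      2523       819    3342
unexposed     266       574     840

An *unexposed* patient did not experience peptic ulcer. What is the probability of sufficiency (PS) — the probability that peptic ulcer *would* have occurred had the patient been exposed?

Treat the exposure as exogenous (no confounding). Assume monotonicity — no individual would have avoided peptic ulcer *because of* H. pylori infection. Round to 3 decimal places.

PS ≈ 0.641

p₁ = P(outcome | exposed) = 2523/3342 = 0.75494
p₀ = P(outcome | unexposed) = 266/840 = 0.31667
Under exogeneity and monotonicity, PS = (p₁ − p₀)/(1 − p₀).
PS = (0.75494 − 0.31667) / 0.68333 ≈ 0.6414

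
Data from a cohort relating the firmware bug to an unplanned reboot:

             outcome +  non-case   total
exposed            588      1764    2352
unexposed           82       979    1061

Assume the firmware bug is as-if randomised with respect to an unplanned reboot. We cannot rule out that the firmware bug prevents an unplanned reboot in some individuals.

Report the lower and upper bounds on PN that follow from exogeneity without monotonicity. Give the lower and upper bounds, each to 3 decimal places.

0.691 ≤ PN ≤ 1.000

p₁ = P(outcome | exposed) = 588/2352 = 0.25
p₀ = P(outcome | unexposed) = 82/1061 = 0.077286
Under exogeneity alone the bounds on PN are max{0,(p₁−p₀)/p₁} ≤ PN ≤ min{1,(1−p₀)/p₁}.
  lower = (p₁ − p₀)/p₁ = 0.17271 / 0.25 ≈ 0.6909
  upper = min{1, (1 − p₀)/p₁} = 0.92271 / 0.25 ≈ 3.6909 → capped at 1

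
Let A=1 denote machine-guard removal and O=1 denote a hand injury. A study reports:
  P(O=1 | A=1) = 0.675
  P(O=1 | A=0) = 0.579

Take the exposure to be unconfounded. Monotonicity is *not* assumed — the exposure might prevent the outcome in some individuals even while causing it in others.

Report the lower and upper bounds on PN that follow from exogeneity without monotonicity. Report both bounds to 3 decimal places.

Let p₁ = 0.675, p₀ = 0.579.
Under exogeneity alone the bounds on PN are max{0,(p₁−p₀)/p₁} ≤ PN ≤ min{1,(1−p₀)/p₁}.
  lower = (p₁ − p₀)/p₁ = 0.096 / 0.675 ≈ 0.1422
  upper = min{1, (1 − p₀)/p₁} = 0.421 / 0.675 ≈ 0.6237

0.142 ≤ PN ≤ 0.624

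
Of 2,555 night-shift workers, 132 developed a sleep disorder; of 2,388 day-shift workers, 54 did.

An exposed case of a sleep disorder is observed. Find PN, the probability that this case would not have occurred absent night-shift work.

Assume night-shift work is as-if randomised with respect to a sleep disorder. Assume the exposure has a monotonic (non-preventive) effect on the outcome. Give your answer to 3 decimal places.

p₁ = P(outcome | exposed) = 132/2555 = 0.051663
p₀ = P(outcome | unexposed) = 54/2388 = 0.022613
Under exogeneity and monotonicity, PN = (p₁ − p₀) / p₁.
PN = (0.051663 − 0.022613) / 0.051663 = 0.02905 / 0.051663 ≈ 0.5623

PN ≈ 0.562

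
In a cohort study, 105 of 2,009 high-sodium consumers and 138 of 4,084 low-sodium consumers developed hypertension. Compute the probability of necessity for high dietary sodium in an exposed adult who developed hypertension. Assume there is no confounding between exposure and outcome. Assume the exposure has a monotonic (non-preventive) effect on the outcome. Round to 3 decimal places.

PN ≈ 0.353

p₁ = P(outcome | exposed) = 105/2009 = 0.052265
p₀ = P(outcome | unexposed) = 138/4084 = 0.03379
Under exogeneity and monotonicity, PN = (p₁ − p₀) / p₁.
PN = (0.052265 − 0.03379) / 0.052265 = 0.018474 / 0.052265 ≈ 0.3535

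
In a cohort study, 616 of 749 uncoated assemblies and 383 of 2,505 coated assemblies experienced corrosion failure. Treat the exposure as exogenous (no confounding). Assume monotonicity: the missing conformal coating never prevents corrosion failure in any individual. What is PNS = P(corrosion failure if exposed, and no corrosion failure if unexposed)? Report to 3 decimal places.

PNS ≈ 0.670

p₁ = P(outcome | exposed) = 616/749 = 0.82243
p₀ = P(outcome | unexposed) = 383/2505 = 0.15289
Under exogeneity and monotonicity, PNS = p₁ − p₀.
PNS = 0.82243 − 0.15289 = 0.66954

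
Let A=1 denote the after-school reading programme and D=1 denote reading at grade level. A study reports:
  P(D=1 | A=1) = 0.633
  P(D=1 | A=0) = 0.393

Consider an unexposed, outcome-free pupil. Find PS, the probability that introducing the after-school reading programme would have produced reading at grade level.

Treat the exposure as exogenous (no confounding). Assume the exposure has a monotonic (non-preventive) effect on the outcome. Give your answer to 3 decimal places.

PS ≈ 0.395

Let p₁ = 0.633, p₀ = 0.393.
Under exogeneity and monotonicity, PS = (p₁ − p₀) / (1 − p₀).
PS = (0.633 − 0.393) / (1 − 0.393) = 0.24 / 0.607 ≈ 0.3954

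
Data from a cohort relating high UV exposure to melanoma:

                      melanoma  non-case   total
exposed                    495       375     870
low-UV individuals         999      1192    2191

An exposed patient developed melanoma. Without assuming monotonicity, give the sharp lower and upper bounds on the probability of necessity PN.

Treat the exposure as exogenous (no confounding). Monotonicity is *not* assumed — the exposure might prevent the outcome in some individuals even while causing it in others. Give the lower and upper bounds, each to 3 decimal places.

0.199 ≤ PN ≤ 0.956

p₁ = P(outcome | exposed) = 495/870 = 0.56897
p₀ = P(outcome | unexposed) = 999/2191 = 0.45596
Under exogeneity alone the bounds on PN are max{0,(p₁−p₀)/p₁} ≤ PN ≤ min{1,(1−p₀)/p₁}.
  lower = (p₁ − p₀)/p₁ = 0.11301 / 0.56897 ≈ 0.1986
  upper = min{1, (1 − p₀)/p₁} = 0.54404 / 0.56897 ≈ 0.9562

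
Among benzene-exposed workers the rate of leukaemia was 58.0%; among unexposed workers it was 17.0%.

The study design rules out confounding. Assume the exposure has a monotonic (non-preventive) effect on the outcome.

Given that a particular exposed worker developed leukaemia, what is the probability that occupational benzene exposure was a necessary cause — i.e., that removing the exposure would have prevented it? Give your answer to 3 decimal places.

p₁ = 0.58, p₀ = 0.17.
Under exogeneity and monotonicity, PN = (p₁ − p₀) / p₁.
PN = (0.58 − 0.17) / 0.58 = 0.41 / 0.58 ≈ 0.7069

PN ≈ 0.707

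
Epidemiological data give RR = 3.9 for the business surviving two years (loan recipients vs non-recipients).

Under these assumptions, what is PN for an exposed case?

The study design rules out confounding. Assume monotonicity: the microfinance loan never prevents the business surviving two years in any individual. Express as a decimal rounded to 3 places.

Under exogeneity and monotonicity, PN = (RR − 1) / RR = 1 − 1/RR.
PN = (3.9 − 1) / 3.9 = 2.9 / 3.9 ≈ 0.7436

PN ≈ 0.744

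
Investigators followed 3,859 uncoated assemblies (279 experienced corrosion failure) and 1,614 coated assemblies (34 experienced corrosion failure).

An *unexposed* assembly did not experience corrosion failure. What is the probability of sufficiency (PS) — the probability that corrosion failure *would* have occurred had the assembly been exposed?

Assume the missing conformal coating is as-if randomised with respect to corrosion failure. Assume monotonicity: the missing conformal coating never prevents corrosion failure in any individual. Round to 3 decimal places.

p₁ = P(outcome | exposed) = 279/3859 = 0.072299
p₀ = P(outcome | unexposed) = 34/1614 = 0.021066
Under exogeneity and monotonicity, PS = (p₁ − p₀) / (1 − p₀).
PS = (0.072299 − 0.021066) / (1 − 0.021066) = 0.051233 / 0.97893 ≈ 0.0523

PS ≈ 0.052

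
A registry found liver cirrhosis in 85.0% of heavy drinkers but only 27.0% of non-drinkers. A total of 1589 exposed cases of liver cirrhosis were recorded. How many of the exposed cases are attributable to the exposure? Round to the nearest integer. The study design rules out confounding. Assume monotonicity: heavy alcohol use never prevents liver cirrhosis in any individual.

about 1084 cases

p₁ = 0.85, p₀ = 0.27.
PN = (p₁ − p₀)/p₁ = (0.85 − 0.27) / 0.85 ≈ 0.68235.
Attributable cases ≈ PN × (exposed cases) = 0.68235 × 1589 ≈ 1084.26.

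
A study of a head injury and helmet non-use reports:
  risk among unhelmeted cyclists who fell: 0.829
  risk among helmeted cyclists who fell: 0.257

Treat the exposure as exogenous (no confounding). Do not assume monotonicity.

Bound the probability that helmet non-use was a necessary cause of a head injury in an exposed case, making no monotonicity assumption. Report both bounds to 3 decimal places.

Let p₁ = 0.829, p₀ = 0.257.
Under exogeneity alone the bounds on PN are max{0,(p₁−p₀)/p₁} ≤ PN ≤ min{1,(1−p₀)/p₁}.
  lower = (p₁ − p₀)/p₁ = 0.572 / 0.829 ≈ 0.6900
  upper = min{1, (1 − p₀)/p₁} = 0.743 / 0.829 ≈ 0.8963

0.690 ≤ PN ≤ 0.896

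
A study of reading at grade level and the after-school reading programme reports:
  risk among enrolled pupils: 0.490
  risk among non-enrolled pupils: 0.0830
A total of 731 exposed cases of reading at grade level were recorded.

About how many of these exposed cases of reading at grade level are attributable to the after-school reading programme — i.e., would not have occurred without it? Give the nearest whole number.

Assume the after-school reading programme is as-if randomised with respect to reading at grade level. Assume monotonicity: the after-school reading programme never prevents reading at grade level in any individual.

about 607 cases

Let p₁ = 0.49, p₀ = 0.083.
PN = (p₁ − p₀)/p₁ = (0.49 − 0.083) / 0.49 ≈ 0.83061.
Attributable cases ≈ PN × (exposed cases) = 0.83061 × 731 ≈ 607.18.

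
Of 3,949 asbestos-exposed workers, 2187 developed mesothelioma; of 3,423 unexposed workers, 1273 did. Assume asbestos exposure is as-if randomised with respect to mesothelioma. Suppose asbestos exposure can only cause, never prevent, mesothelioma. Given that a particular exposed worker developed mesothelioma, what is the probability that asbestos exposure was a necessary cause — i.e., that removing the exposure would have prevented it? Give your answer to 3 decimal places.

p₁ = P(outcome | exposed) = 2187/3949 = 0.55381
p₀ = P(outcome | unexposed) = 1273/3423 = 0.3719
Under exogeneity and monotonicity, PN = (p₁ − p₀) / p₁.
PN = (0.55381 − 0.3719) / 0.55381 = 0.18192 / 0.55381 ≈ 0.3285

PN ≈ 0.328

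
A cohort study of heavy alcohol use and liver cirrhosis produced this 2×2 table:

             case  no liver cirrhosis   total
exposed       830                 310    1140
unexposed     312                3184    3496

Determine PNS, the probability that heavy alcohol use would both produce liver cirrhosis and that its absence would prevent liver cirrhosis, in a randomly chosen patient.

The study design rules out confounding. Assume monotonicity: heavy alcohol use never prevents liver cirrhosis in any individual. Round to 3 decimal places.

PNS ≈ 0.639

p₁ = P(outcome | exposed) = 830/1140 = 0.72807
p₀ = P(outcome | unexposed) = 312/3496 = 0.089245
Under exogeneity and monotonicity, PNS = p₁ − p₀.
PNS = 0.72807 − 0.089245 = 0.63883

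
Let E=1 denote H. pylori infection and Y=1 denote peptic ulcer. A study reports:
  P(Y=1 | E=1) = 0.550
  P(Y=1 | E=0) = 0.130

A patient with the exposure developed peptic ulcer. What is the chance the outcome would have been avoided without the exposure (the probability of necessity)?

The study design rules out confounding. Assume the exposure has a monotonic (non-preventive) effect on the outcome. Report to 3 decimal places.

PN ≈ 0.764

Let p₁ = 0.55, p₀ = 0.13.
Under exogeneity and monotonicity, PN = (p₁ − p₀) / p₁.
PN = (0.55 − 0.13) / 0.55 = 0.42 / 0.55 ≈ 0.7636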